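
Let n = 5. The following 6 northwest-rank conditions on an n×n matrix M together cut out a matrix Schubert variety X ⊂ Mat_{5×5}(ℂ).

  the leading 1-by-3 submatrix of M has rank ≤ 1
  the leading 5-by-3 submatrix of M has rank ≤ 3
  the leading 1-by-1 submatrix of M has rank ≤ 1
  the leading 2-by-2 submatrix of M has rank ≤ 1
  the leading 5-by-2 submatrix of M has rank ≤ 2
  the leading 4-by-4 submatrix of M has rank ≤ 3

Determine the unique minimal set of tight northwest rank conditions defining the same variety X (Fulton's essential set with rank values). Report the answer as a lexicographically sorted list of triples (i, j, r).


Rank table r_w(5×5) implied by the 6 constraints:

  R[1]: 1  1  1  1  1
  R[2]: 1  1  2  2  2
  R[3]: 1  2  3  3  3
  R[4]: 1  2  3  3  4
  R[5]: 1  2  3  4  5

the unique w with this rank table is (1, 3, 2, 5, 4).

D(w) has 2 cells with 2 SE-corners; essential set:

[(2, 2, 1), (4, 4, 3)]


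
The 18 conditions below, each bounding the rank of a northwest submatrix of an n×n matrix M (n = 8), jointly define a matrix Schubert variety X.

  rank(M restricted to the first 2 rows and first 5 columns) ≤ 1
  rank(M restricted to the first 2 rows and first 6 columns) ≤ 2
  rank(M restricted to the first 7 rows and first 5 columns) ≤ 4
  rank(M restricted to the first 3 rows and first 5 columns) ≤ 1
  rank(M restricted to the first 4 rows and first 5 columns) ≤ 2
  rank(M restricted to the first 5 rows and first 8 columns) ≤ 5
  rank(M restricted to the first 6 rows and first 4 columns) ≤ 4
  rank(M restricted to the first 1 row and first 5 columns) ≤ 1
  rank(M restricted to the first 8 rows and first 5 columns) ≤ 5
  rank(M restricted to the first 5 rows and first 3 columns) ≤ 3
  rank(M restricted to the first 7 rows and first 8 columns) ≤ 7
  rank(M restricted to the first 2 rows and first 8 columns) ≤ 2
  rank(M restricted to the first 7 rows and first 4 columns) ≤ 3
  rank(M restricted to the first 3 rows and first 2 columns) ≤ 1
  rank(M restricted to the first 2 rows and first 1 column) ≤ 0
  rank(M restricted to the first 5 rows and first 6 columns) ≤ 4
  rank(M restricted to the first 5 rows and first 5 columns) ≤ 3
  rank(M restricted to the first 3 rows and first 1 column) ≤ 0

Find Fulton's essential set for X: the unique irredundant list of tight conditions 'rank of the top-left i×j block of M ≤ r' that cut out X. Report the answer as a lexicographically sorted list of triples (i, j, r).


Reconstructing r_w from the 18 given conditions:

  0, 1, 1, 1, 1, 1, 1, 1
  0, 1, 1, 1, 1, 2, 2, 2
  0, 1, 1, 1, 1, 2, 3, 3
  1, 2, 2, 2, 2, 3, 4, 4
  1, 2, 3, 3, 3, 4, 5, 5
  1, 2, 3, 3, 4, 5, 6, 6
  1, 2, 3, 3, 4, 5, 6, 7
  1, 2, 3, 4, 5, 6, 7, 8

so w = (2, 6, 7, 1, 3, 5, 8, 4).

D(w) has 11 cells with 3 SE-corners; essential set:

[(3, 1, 0), (3, 5, 1), (7, 4, 3)]


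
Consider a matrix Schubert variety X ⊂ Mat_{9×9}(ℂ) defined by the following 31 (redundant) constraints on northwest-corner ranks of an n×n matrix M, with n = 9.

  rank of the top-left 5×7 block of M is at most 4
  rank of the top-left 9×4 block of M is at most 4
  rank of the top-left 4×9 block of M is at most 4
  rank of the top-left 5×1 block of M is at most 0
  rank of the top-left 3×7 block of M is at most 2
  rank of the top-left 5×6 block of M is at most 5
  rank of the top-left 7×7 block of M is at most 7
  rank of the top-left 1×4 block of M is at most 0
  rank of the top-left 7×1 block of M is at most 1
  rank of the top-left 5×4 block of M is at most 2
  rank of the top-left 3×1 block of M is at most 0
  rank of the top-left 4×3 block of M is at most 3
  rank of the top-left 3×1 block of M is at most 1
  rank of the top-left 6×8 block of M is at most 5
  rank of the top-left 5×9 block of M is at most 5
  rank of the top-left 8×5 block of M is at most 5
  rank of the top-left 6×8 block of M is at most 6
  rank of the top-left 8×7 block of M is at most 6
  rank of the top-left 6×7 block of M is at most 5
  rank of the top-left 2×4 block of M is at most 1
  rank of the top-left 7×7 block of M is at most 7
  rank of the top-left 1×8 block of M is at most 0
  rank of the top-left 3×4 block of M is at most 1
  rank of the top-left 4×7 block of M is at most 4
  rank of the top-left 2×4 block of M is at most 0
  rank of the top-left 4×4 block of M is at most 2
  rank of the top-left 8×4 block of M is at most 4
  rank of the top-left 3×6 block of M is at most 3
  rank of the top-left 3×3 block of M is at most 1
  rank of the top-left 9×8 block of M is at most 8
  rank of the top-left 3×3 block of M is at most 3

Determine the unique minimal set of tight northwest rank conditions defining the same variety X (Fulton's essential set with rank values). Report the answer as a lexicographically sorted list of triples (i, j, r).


Rank table r_w(9×9) implied by the 31 constraints:

  R[1]: 0, 0, 0, 0, 0, 0, 0, 0, 1
  R[2]: 0, 0, 0, 0, 1, 1, 1, 1, 2
  R[3]: 0, 1, 1, 1, 2, 2, 2, 2, 3
  R[4]: 0, 1, 2, 2, 3, 3, 3, 3, 4
  R[5]: 0, 1, 2, 2, 3, 4, 4, 4, 5
  R[6]: 1, 2, 3, 3, 4, 5, 5, 5, 6
  R[7]: 1, 2, 3, 4, 5, 6, 6, 6, 7
  R[8]: 1, 2, 3, 4, 5, 6, 6, 7, 8
  R[9]: 1, 2, 3, 4, 5, 6, 7, 8, 9

giving w = (9, 5, 2, 3, 6, 1, 4, 8, 7) via Δ²R.

ℓ(w)=17; the 5 essential cells (i,j,r):

[(1, 8, 0), (2, 4, 0), (5, 1, 0), (5, 4, 2), (8, 7, 6)]


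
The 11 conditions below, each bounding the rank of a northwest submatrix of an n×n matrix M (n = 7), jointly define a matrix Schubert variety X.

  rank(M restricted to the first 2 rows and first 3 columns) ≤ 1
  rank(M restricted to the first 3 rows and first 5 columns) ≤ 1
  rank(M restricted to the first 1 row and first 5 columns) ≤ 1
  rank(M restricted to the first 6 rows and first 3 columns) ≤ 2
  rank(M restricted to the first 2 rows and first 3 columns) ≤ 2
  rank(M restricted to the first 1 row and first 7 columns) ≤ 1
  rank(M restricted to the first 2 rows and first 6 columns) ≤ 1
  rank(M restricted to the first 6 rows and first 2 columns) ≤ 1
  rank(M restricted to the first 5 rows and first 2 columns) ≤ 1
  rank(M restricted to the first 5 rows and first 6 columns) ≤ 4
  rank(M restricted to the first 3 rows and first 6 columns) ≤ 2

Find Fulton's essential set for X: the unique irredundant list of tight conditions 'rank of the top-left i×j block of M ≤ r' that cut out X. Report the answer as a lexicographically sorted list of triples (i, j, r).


The tightest implied rank at each (i,j), from the 11 conditions:

  R[1]: 1 1 1 1 1 1 1
  R[2]: 1 1 1 1 1 1 2
  R[3]: 1 1 1 1 1 2 3
  R[4]: 1 1 2 2 2 3 4
  R[5]: 1 1 2 3 3 4 5
  R[6]: 1 1 2 3 4 5 6
  R[7]: 1 2 3 4 5 6 7

giving w = (1, 7, 6, 3, 4, 5, 2) via Δ²R.

Fulton essential set (3 of the 12 Rothe cells):

[(2, 6, 1), (3, 5, 1), (6, 2, 1)]


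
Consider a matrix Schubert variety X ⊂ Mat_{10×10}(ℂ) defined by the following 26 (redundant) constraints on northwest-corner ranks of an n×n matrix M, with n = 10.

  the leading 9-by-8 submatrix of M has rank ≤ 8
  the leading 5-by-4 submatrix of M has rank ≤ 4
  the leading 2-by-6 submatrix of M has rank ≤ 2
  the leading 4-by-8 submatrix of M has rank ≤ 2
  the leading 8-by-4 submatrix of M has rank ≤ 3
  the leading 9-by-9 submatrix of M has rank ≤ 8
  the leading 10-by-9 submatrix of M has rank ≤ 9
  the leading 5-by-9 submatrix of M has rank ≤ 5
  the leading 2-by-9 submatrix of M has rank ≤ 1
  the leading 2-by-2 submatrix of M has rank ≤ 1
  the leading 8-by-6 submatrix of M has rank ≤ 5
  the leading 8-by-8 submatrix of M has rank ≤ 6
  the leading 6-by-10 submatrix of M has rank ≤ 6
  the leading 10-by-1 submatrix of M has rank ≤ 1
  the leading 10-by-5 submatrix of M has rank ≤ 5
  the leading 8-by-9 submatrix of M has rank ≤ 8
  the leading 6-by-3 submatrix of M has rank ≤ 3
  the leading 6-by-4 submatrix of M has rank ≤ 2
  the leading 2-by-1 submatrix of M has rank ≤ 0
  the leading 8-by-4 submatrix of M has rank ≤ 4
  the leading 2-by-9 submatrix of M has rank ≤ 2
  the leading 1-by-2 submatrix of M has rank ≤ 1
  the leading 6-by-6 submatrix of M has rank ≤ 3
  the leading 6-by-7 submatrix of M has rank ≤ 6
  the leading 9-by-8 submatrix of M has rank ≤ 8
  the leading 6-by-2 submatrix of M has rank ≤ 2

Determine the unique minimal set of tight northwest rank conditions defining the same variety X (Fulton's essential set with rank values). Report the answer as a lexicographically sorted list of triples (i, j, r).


Reconstructing r_w from the 26 given conditions:

  R[1]: 0, 1, 1, 1, 1, 1, 1, 1, 1, 1
  R[2]: 0, 1, 1, 1, 1, 1, 1, 1, 1, 2
  R[3]: 1, 2, 2, 2, 2, 2, 2, 2, 2, 3
  R[4]: 1, 2, 2, 2, 2, 2, 2, 2, 3, 4
  R[5]: 1, 2, 2, 2, 3, 3, 3, 3, 4, 5
  R[6]: 1, 2, 2, 2, 3, 3, 4, 4, 5, 6
  R[7]: 1, 2, 3, 3, 4, 4, 5, 5, 6, 7
  R[8]: 1, 2, 3, 3, 4, 5, 6, 6, 7, 8
  R[9]: 1, 2, 3, 4, 5, 6, 7, 7, 8, 9
  R[10]: 1, 2, 3, 4, 5, 6, 7, 8, 9, 10

so w = (2, 10, 1, 9, 5, 7, 3, 6, 4, 8).

6 SE-corners of the 21-cell Rothe diagram give Ess(w):

[(2, 1, 0), (2, 9, 1), (4, 8, 2), (6, 4, 2), (6, 6, 3), (8, 4, 3)]


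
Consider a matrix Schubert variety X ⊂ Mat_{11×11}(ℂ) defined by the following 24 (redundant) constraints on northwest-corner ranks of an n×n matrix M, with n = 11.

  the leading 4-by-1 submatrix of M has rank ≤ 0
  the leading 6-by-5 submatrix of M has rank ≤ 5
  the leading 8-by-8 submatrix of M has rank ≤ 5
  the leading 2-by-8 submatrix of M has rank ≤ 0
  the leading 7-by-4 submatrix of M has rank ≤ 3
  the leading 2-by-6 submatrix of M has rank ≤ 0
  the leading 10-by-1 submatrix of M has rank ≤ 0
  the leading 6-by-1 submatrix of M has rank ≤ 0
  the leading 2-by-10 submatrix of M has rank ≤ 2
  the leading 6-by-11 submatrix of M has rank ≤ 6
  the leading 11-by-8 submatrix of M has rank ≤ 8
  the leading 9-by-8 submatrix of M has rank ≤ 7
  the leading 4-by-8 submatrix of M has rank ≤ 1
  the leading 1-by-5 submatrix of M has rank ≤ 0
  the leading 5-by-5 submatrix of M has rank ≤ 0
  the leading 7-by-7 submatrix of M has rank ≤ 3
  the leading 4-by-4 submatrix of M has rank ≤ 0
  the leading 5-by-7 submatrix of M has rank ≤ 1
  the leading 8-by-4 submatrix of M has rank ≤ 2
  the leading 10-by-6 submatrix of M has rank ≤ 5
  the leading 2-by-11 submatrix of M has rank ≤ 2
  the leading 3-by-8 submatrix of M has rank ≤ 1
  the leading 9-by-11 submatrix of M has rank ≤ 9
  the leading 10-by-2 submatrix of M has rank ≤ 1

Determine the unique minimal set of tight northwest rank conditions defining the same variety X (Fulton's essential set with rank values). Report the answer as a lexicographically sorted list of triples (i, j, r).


Computing R[i][j] = min implied NW-rank bound (n=11, 24 conditions):

  0  0  0  0  0  0  0  0  1  1  1
  0  0  0  0  0  0  0  0  1  2  2
  0  0  0  0  0  1  1  1  2  3  3
  0  0  0  0  0  1  1  1  2  3  4
  0  0  0  0  0  1  1  2  3  4  5
  0  1  1  1  1  2  2  3  4  5  6
  0  1  2  2  2  3  3  4  5  6  7
  0  1  2  2  3  4  4  5  6  7  8
  0  1  2  3  4  5  5  6  7  8  9
  0  1  2  3  4  5  6  7  8  9  10
  1  2  3  4  5  6  7  8  9  10  11

reading off 1-entries of Δ²R: w = (9, 10, 6, 11, 8, 2, 3, 5, 4, 7, 1).

Rothe diagram D(w) (40 cells), 6 SE-corners (essential conditions):

[(2, 8, 0), (4, 8, 1), (5, 5, 0), (5, 7, 1), (8, 4, 2), (10, 1, 0)]


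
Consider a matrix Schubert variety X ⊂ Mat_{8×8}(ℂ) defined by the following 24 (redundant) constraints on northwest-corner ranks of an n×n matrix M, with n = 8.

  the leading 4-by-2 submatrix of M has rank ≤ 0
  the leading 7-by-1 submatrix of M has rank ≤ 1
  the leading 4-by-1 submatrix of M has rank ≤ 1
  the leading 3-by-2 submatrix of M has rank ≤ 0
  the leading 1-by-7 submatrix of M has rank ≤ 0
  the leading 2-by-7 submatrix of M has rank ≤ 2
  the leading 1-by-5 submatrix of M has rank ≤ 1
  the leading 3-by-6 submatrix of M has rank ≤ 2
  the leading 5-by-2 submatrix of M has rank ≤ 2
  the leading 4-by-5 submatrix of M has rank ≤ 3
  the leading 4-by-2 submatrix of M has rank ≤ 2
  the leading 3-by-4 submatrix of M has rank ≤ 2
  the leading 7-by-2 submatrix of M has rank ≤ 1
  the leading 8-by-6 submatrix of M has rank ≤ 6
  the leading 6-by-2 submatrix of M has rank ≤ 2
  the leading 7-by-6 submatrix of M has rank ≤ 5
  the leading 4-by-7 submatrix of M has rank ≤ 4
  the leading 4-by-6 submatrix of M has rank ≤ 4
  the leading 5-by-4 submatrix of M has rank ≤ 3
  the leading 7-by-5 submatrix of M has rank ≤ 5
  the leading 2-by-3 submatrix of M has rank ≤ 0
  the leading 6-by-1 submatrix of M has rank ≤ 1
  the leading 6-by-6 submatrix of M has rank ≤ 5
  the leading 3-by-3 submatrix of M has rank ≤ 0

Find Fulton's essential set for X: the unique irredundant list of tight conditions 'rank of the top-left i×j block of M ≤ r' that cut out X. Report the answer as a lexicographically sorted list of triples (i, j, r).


Recovering R(i,j) via the rank-extension bound from the 24 conditions:

  0, 0, 0, 0, 0, 0, 0, 1
  0, 0, 0, 1, 1, 1, 1, 2
  0, 0, 0, 1, 2, 2, 2, 3
  0, 0, 1, 2, 3, 3, 3, 4
  1, 1, 2, 3, 4, 4, 4, 5
  1, 1, 2, 3, 4, 5, 5, 6
  1, 1, 2, 3, 4, 5, 6, 7
  1, 2, 3, 4, 5, 6, 7, 8

giving w = (8, 4, 5, 3, 1, 6, 7, 2) via Δ²R.

D(w) has 17 cells with 4 SE-corners; essential set:

[(1, 7, 0), (3, 3, 0), (4, 2, 0), (7, 2, 1)]


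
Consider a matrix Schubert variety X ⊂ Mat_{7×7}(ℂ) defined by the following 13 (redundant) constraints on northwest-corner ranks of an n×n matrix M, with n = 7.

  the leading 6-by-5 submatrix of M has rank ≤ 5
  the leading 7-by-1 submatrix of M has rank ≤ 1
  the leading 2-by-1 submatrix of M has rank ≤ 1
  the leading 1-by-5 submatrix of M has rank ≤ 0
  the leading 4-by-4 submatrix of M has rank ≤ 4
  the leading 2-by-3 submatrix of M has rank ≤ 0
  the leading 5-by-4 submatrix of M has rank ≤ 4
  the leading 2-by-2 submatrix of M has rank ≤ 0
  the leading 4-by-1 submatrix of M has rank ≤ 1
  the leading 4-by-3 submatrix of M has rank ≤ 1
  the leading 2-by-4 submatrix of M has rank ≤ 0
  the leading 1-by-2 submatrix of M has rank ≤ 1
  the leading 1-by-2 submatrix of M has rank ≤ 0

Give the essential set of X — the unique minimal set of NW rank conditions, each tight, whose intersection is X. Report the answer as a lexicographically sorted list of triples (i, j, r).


Recovering R(i,j) via the rank-extension bound from the 13 conditions:

  R[1]: 0, 0, 0, 0, 0, 1, 1
  R[2]: 0, 0, 0, 0, 1, 2, 2
  R[3]: 1, 1, 1, 1, 2, 3, 3
  R[4]: 1, 1, 1, 2, 3, 4, 4
  R[5]: 1, 2, 2, 3, 4, 5, 5
  R[6]: 1, 2, 3, 4, 5, 6, 6
  R[7]: 1, 2, 3, 4, 5, 6, 7

so w = (6, 5, 1, 4, 2, 3, 7).

ℓ(w)=11; the 3 essential cells (i,j,r):

[(1, 5, 0), (2, 4, 0), (4, 3, 1)]


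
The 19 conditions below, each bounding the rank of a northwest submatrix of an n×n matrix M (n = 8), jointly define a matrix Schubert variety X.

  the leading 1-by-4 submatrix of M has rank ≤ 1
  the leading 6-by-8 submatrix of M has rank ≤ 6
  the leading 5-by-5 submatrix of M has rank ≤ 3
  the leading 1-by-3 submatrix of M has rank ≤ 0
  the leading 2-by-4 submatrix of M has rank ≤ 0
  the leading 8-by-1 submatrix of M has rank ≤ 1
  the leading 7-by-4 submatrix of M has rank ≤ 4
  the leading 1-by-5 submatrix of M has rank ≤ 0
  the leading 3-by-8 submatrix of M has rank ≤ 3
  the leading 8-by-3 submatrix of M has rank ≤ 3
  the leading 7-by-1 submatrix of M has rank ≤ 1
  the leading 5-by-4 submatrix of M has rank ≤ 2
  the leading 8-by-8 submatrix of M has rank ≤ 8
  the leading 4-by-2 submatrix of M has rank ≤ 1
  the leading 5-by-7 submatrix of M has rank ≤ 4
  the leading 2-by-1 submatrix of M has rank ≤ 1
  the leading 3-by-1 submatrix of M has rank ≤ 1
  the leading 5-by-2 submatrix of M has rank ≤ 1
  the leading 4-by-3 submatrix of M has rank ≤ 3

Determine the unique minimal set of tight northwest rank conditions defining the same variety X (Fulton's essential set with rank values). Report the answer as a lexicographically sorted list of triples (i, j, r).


The tightest implied rank at each (i,j), from the 19 conditions:

  0, 0, 0, 0, 0, 1, 1, 1
  0, 0, 0, 0, 1, 2, 2, 2
  1, 1, 1, 1, 2, 3, 3, 3
  1, 1, 2, 2, 3, 4, 4, 4
  1, 1, 2, 2, 3, 4, 4, 5
  1, 2, 3, 3, 4, 5, 5, 6
  1, 2, 3, 4, 5, 6, 6, 7
  1, 2, 3, 4, 5, 6, 7, 8

so w = (6, 5, 1, 3, 8, 2, 4, 7).

5 SE-corners of the 13-cell Rothe diagram give Ess(w):

[(1, 5, 0), (2, 4, 0), (5, 2, 1), (5, 4, 2), (5, 7, 4)]


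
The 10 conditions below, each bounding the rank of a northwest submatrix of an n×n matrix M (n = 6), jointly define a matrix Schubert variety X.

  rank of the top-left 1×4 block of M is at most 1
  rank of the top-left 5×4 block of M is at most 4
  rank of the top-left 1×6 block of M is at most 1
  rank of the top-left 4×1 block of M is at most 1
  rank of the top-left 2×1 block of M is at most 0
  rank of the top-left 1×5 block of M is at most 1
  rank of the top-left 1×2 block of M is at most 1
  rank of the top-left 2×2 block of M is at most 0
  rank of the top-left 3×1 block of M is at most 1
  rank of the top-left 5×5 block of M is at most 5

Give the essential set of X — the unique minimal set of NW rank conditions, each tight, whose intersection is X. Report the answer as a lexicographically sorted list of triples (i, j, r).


Propagating the 10 rank bounds to every northwest block:

  i=1: 0 0 1 1 1 1
  i=2: 0 0 1 2 2 2
  i=3: 1 1 2 3 3 3
  i=4: 1 2 3 4 4 4
  i=5: 1 2 3 4 5 5
  i=6: 1 2 3 4 5 6

so w = (3, 4, 1, 2, 5, 6).

D(w) has 4 cells with 1 SE-corner; essential set:

[(2, 2, 0)]


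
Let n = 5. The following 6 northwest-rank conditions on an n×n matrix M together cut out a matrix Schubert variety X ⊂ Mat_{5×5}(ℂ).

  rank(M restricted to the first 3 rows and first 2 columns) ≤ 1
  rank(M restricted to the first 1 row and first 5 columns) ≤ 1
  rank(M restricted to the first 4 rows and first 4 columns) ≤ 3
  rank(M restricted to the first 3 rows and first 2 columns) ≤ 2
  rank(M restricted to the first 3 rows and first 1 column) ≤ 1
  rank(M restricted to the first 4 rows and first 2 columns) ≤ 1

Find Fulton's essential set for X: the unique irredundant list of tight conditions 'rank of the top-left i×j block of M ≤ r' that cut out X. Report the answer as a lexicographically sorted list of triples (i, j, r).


Computing R[i][j] = min implied NW-rank bound (n=5, 6 conditions):

  R[1]: 1  1  1  1  1
  R[2]: 1  1  2  2  2
  R[3]: 1  1  2  3  3
  R[4]: 1  1  2  3  4
  R[5]: 1  2  3  4  5

hence w(1..5) = (1, 3, 4, 5, 2).

Rothe diagram D(w) (3 cells), 1 SE-corner (essential condition):

[(4, 2, 1)]


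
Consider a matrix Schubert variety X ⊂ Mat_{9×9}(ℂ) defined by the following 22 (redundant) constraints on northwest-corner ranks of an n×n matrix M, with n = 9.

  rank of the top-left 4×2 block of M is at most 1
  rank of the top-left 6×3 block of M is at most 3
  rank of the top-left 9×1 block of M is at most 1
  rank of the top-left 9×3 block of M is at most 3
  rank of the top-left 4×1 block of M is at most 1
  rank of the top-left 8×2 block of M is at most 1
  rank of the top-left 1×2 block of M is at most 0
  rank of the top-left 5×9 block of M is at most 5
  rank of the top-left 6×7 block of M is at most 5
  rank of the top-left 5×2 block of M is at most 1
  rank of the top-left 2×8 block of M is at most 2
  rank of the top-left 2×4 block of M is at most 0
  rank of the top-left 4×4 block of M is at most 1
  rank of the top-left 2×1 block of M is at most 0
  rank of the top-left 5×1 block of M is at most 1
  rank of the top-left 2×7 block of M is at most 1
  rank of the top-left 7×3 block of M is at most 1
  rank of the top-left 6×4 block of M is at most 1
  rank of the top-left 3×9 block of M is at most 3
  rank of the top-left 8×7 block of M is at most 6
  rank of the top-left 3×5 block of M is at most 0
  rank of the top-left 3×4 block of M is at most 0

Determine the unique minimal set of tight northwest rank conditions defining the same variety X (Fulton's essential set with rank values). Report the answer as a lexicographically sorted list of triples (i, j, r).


Reconstructing r_w from the 22 given conditions:

  0  0  0  0  0  1  1  1  1
  0  0  0  0  0  1  1  2  2
  0  0  0  0  0  1  2  3  3
  1  1  1  1  1  2  3  4  4
  1  1  1  1  2  3  4  5  5
  1  1  1  1  2  3  4  5  6
  1  1  1  2  3  4  5  6  7
  1  1  2  3  4  5  6  7  8
  1  2  3  4  5  6  7  8  9

so w = (6, 8, 7, 1, 5, 9, 4, 3, 2).

Rothe diagram D(w) (25 cells), 5 SE-corners (essential conditions):

[(2, 7, 1), (3, 5, 0), (6, 4, 1), (7, 3, 1), (8, 2, 1)]


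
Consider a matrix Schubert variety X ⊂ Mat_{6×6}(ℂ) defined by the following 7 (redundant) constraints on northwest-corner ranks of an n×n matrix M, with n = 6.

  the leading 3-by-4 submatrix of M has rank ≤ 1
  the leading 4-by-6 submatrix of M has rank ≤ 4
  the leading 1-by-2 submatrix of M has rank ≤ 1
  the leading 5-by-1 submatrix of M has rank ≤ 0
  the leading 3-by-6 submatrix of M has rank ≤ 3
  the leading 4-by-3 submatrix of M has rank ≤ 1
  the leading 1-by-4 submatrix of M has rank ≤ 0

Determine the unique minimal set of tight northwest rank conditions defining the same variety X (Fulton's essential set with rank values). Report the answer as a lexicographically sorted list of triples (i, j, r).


Recovering R(i,j) via the rank-extension bound from the 7 conditions:

  i=1: 0 0 0 0 1 1
  i=2: 0 1 1 1 2 2
  i=3: 0 1 1 1 2 3
  i=4: 0 1 1 2 3 4
  i=5: 0 1 2 3 4 5
  i=6: 1 2 3 4 5 6

hence w(1..6) = (5, 2, 6, 4, 3, 1).

ℓ(w)=11; the 4 essential cells (i,j,r):

[(1, 4, 0), (3, 4, 1), (4, 3, 1), (5, 1, 0)]


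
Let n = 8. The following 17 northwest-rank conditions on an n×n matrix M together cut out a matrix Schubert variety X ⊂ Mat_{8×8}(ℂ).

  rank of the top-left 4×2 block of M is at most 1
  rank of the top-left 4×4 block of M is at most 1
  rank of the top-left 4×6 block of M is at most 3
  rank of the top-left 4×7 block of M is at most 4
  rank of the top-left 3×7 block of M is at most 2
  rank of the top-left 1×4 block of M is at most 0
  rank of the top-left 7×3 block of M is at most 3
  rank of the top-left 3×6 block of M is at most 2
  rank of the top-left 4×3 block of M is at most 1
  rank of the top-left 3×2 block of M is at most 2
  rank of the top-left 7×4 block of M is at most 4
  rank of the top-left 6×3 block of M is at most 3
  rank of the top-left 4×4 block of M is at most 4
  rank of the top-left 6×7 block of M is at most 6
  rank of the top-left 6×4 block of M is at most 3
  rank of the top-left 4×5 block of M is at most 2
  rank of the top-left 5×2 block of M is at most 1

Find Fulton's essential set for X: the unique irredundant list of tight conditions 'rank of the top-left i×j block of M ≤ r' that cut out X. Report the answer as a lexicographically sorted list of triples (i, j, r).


Rank table r_w(8×8) implied by the 17 constraints:

  0 0 0 0 1 1 1 1
  1 1 1 1 2 2 2 2
  1 1 1 1 2 2 2 3
  1 1 1 1 2 3 3 4
  1 1 2 2 3 4 4 5
  1 2 3 3 4 5 5 6
  1 2 3 4 5 6 6 7
  1 2 3 4 5 6 7 8

reading off 1-entries of Δ²R: w = (5, 1, 8, 6, 3, 2, 4, 7).

D(w) has 13 cells with 4 SE-corners; essential set:

[(1, 4, 0), (3, 7, 2), (4, 4, 1), (5, 2, 1)]


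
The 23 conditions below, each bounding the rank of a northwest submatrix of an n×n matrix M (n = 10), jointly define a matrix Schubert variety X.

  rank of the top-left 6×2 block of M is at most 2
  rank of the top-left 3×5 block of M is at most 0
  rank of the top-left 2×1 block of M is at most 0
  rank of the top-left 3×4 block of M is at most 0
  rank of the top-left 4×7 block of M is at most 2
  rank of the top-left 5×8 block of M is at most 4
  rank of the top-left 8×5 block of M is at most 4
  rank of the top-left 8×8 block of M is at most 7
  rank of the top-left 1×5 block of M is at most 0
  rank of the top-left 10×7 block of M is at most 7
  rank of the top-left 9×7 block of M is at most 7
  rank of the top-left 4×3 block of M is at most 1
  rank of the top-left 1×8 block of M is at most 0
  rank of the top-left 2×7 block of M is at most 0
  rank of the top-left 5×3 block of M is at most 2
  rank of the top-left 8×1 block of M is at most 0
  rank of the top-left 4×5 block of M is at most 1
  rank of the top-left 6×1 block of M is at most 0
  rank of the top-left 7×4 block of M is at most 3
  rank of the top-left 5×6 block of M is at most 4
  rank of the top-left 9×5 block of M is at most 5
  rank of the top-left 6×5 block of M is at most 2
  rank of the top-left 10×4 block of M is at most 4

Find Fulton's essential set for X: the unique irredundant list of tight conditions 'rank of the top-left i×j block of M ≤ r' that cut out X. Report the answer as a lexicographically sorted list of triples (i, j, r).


Computing R[i][j] = min implied NW-rank bound (n=10, 23 conditions):

  0 | 0 | 0 | 0 | 0 | 0 | 0 | 0 | 1 | 1
  0 | 0 | 0 | 0 | 0 | 0 | 0 | 1 | 2 | 2
  0 | 0 | 0 | 0 | 0 | 1 | 1 | 2 | 3 | 3
  0 | 1 | 1 | 1 | 1 | 2 | 2 | 3 | 4 | 4
  0 | 1 | 2 | 2 | 2 | 3 | 3 | 4 | 5 | 5
  0 | 1 | 2 | 2 | 2 | 3 | 4 | 5 | 6 | 6
  0 | 1 | 2 | 3 | 3 | 4 | 5 | 6 | 7 | 7
  0 | 1 | 2 | 3 | 4 | 5 | 6 | 7 | 8 | 8
  1 | 2 | 3 | 4 | 5 | 6 | 7 | 8 | 9 | 9
  1 | 2 | 3 | 4 | 5 | 6 | 7 | 8 | 9 | 10

the unique w with this rank table is (9, 8, 6, 2, 3, 7, 4, 5, 1, 10).

|D(w)|=27, |Ess(w)|=5:

[(1, 8, 0), (2, 7, 0), (3, 5, 0), (6, 5, 2), (8, 1, 0)]


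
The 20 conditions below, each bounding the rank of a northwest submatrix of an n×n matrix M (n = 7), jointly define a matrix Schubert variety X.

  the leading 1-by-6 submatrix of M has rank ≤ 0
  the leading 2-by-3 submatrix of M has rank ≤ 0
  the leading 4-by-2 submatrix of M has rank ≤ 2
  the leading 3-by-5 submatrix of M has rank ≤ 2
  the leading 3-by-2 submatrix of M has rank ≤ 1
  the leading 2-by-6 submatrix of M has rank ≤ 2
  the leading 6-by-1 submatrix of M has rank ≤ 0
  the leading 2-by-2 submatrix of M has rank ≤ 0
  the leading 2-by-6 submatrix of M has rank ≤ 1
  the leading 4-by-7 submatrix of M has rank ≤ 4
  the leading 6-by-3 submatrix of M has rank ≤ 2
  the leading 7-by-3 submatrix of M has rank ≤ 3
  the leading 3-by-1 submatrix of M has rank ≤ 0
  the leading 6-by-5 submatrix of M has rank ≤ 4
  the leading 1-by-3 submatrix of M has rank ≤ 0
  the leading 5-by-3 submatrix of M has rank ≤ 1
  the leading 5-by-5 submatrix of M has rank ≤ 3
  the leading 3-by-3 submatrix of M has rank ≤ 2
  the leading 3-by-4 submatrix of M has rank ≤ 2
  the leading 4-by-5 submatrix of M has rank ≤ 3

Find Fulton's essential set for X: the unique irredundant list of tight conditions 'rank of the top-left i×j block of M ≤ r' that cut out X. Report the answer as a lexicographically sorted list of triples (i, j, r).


Computing R[i][j] = min implied NW-rank bound (n=7, 20 conditions):

  row 1: 0, 0, 0, 0, 0, 0, 1
  row 2: 0, 0, 0, 1, 1, 1, 2
  row 3: 0, 1, 1, 2, 2, 2, 3
  row 4: 0, 1, 1, 2, 3, 3, 4
  row 5: 0, 1, 1, 2, 3, 4, 5
  row 6: 0, 1, 2, 3, 4, 5, 6
  row 7: 1, 2, 3, 4, 5, 6, 7

hence w(1..7) = (7, 4, 2, 5, 6, 3, 1).

4 SE-corners of the 15-cell Rothe diagram give Ess(w):

[(1, 6, 0), (2, 3, 0), (5, 3, 1), (6, 1, 0)]


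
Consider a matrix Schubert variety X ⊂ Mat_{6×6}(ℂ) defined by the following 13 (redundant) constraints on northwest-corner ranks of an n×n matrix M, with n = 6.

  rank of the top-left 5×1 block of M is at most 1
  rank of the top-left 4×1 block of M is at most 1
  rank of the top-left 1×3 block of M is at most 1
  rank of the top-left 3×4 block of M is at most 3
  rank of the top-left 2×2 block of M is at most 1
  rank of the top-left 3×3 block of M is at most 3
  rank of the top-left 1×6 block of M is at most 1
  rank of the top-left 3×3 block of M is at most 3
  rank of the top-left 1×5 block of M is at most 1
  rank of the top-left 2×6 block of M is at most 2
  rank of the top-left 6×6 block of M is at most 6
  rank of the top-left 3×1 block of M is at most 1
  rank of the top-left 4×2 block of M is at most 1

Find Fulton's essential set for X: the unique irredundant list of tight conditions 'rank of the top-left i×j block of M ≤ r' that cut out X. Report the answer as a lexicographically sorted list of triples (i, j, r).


Computing R[i][j] = min implied NW-rank bound (n=6, 13 conditions):

  R[1]: 1, 1, 1, 1, 1, 1
  R[2]: 1, 1, 2, 2, 2, 2
  R[3]: 1, 1, 2, 3, 3, 3
  R[4]: 1, 1, 2, 3, 4, 4
  R[5]: 1, 2, 3, 4, 5, 5
  R[6]: 1, 2, 3, 4, 5, 6

giving w = (1, 3, 4, 5, 2, 6) via Δ²R.

D(w) has 3 cells with 1 SE-corner; essential set:

[(4, 2, 1)]


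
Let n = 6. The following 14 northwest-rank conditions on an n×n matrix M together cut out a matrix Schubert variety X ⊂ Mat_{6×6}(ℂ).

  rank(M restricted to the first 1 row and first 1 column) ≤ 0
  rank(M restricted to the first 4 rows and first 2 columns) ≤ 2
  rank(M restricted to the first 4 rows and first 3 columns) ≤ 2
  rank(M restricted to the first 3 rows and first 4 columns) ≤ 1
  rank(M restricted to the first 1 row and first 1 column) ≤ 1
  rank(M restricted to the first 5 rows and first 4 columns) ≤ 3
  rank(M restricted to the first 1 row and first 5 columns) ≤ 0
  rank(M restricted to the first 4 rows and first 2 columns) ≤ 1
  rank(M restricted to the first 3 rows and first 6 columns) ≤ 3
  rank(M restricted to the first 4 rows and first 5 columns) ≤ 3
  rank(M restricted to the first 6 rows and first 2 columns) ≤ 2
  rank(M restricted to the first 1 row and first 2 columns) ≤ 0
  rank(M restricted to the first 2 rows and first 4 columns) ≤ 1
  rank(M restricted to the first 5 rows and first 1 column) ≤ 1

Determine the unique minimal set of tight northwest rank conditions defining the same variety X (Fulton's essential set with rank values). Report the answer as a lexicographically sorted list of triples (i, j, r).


The tightest implied rank at each (i,j), from the 14 conditions:

  R[1]: 0 | 0 | 0 | 0 | 0 | 1
  R[2]: 1 | 1 | 1 | 1 | 1 | 2
  R[3]: 1 | 1 | 1 | 1 | 2 | 3
  R[4]: 1 | 1 | 2 | 2 | 3 | 4
  R[5]: 1 | 2 | 3 | 3 | 4 | 5
  R[6]: 1 | 2 | 3 | 4 | 5 | 6

so w = (6, 1, 5, 3, 2, 4).

3 SE-corners of the 9-cell Rothe diagram give Ess(w):

[(1, 5, 0), (3, 4, 1), (4, 2, 1)]


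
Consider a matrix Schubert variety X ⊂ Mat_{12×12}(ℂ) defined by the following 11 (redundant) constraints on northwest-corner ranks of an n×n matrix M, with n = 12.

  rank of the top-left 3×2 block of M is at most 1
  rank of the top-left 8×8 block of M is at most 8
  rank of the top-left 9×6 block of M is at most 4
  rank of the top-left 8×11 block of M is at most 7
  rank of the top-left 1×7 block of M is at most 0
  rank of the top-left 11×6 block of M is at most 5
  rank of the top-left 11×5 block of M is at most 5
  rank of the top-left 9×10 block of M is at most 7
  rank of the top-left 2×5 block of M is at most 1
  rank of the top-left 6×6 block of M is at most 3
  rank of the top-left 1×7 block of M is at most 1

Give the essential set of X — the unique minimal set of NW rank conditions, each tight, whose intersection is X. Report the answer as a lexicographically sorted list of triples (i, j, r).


Reconstructing r_w from the 11 given conditions:

  row 1: 0 0 0 0 0 0 0 1 1 1 1 1
  row 2: 1 1 1 1 1 1 1 2 2 2 2 2
  row 3: 1 1 2 2 2 2 2 3 3 3 3 3
  row 4: 1 2 3 3 3 3 3 4 4 4 4 4
  row 5: 1 2 3 3 3 3 4 5 5 5 5 5
  row 6: 1 2 3 3 3 3 4 5 6 6 6 6
  row 7: 1 2 3 4 4 4 5 6 7 7 7 7
  row 8: 1 2 3 4 4 4 5 6 7 7 7 8
  row 9: 1 2 3 4 4 4 5 6 7 7 8 9
  row 10: 1 2 3 4 5 5 6 7 8 8 9 10
  row 11: 1 2 3 4 5 5 6 7 8 9 10 11
  row 12: 1 2 3 4 5 6 7 8 9 10 11 12

second differences of R give the permutation w = (8, 1, 3, 2, 7, 9, 4, 12, 11, 5, 10, 6).

|D(w)|=22, |Ess(w)|=7:

[(1, 7, 0), (3, 2, 1), (6, 6, 3), (8, 11, 7), (9, 6, 4), (9, 10, 7), (11, 6, 5)]


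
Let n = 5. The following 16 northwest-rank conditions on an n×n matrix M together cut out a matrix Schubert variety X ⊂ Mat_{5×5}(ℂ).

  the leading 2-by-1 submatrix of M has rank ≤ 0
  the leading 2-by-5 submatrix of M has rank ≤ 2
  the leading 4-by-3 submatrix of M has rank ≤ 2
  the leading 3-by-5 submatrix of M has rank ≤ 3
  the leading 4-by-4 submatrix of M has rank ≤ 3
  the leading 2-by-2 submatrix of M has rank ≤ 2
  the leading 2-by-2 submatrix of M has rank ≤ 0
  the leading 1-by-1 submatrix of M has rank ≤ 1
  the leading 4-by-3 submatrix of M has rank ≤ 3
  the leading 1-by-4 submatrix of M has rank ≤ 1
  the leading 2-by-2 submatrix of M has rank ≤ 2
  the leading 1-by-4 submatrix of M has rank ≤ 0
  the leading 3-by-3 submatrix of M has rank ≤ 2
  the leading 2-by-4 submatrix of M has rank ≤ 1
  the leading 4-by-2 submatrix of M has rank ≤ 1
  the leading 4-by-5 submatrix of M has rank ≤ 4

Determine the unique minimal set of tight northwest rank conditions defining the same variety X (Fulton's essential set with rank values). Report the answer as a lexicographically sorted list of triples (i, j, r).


The tightest implied rank at each (i,j), from the 16 conditions:

  i=1: 0 0 0 0 1
  i=2: 0 0 1 1 2
  i=3: 1 1 2 2 3
  i=4: 1 1 2 3 4
  i=5: 1 2 3 4 5

the unique w with this rank table is (5, 3, 1, 4, 2).

ℓ(w)=7; the 3 essential cells (i,j,r):

[(1, 4, 0), (2, 2, 0), (4, 2, 1)]


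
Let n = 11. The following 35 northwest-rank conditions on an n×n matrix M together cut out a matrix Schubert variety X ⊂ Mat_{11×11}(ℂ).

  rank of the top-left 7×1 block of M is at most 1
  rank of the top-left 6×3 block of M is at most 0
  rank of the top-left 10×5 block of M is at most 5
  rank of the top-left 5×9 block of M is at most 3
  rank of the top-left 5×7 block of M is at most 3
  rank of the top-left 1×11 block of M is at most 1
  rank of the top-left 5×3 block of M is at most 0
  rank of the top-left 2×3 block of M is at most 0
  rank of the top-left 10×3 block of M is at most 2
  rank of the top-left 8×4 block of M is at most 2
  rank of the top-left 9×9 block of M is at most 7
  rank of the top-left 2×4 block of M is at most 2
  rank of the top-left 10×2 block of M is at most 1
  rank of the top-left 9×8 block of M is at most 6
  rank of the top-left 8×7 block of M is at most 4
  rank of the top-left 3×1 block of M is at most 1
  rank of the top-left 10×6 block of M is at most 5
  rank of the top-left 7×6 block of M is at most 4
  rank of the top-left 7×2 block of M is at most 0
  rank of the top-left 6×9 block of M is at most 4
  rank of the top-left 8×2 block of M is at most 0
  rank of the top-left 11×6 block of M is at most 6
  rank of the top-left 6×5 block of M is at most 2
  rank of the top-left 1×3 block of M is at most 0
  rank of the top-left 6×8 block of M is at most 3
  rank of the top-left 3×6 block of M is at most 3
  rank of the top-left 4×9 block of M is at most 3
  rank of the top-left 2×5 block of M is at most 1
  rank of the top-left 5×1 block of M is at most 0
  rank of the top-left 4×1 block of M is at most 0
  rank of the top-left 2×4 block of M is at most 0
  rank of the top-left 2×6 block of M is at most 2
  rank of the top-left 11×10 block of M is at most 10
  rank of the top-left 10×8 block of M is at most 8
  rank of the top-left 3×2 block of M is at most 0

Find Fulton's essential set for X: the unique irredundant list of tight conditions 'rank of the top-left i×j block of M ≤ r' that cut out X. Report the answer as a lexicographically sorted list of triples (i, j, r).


The tightest implied rank at each (i,j), from the 35 conditions:

  0 0 0 0 1 1 1 1 1 1 1
  0 0 0 0 1 2 2 2 2 2 2
  0 0 0 1 2 3 3 3 3 3 3
  0 0 0 1 2 3 3 3 3 4 4
  0 0 0 1 2 3 3 3 3 4 5
  0 0 0 1 2 3 3 3 4 5 6
  0 0 1 2 3 4 4 4 5 6 7
  0 0 1 2 3 4 4 5 6 7 8
  1 1 2 3 4 5 5 6 7 8 9
  1 1 2 3 4 5 6 7 8 9 10
  1 2 3 4 5 6 7 8 9 10 11

so w = (5, 6, 4, 10, 11, 9, 3, 8, 1, 7, 2).

7 SE-corners of the 34-cell Rothe diagram give Ess(w):

[(2, 4, 0), (5, 9, 3), (6, 3, 0), (6, 8, 3), (8, 2, 0), (8, 7, 4), (10, 2, 1)]


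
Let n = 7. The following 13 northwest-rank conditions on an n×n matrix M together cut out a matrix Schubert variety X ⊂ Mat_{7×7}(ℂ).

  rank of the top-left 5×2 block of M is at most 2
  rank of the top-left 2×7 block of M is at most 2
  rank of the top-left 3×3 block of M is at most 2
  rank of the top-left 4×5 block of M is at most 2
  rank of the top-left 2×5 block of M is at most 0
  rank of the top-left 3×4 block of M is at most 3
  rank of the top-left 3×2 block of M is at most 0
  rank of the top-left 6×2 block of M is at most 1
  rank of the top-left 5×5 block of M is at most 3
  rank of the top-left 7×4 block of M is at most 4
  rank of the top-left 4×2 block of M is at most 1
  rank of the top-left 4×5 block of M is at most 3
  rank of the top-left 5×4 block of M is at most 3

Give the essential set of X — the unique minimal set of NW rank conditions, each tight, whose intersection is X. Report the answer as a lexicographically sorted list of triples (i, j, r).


Recovering R(i,j) via the rank-extension bound from the 13 conditions:

  i=1: 0  0  0  0  0  1  1
  i=2: 0  0  0  0  0  1  2
  i=3: 0  0  1  1  1  2  3
  i=4: 1  1  2  2  2  3  4
  i=5: 1  1  2  3  3  4  5
  i=6: 1  1  2  3  4  5  6
  i=7: 1  2  3  4  5  6  7

reading off 1-entries of Δ²R: w = (6, 7, 3, 1, 4, 5, 2).

3 SE-corners of the 14-cell Rothe diagram give Ess(w):

[(2, 5, 0), (3, 2, 0), (6, 2, 1)]


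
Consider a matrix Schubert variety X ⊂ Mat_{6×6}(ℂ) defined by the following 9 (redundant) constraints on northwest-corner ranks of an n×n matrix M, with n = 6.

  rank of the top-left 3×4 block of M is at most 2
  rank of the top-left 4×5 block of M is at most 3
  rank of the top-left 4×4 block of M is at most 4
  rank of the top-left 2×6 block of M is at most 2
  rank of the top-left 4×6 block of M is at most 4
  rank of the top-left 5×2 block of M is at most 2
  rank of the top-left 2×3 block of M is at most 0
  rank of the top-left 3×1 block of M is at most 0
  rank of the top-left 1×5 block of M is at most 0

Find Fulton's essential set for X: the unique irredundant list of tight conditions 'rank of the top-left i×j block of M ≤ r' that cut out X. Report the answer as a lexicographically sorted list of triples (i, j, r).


Rank table r_w(6×6) implied by the 9 constraints:

  R[1]: 0, 0, 0, 0, 0, 1
  R[2]: 0, 0, 0, 1, 1, 2
  R[3]: 0, 1, 1, 2, 2, 3
  R[4]: 1, 2, 2, 3, 3, 4
  R[5]: 1, 2, 3, 4, 4, 5
  R[6]: 1, 2, 3, 4, 5, 6

reading off 1-entries of Δ²R: w = (6, 4, 2, 1, 3, 5).

D(w) has 9 cells with 3 SE-corners; essential set:

[(1, 5, 0), (2, 3, 0), (3, 1, 0)]


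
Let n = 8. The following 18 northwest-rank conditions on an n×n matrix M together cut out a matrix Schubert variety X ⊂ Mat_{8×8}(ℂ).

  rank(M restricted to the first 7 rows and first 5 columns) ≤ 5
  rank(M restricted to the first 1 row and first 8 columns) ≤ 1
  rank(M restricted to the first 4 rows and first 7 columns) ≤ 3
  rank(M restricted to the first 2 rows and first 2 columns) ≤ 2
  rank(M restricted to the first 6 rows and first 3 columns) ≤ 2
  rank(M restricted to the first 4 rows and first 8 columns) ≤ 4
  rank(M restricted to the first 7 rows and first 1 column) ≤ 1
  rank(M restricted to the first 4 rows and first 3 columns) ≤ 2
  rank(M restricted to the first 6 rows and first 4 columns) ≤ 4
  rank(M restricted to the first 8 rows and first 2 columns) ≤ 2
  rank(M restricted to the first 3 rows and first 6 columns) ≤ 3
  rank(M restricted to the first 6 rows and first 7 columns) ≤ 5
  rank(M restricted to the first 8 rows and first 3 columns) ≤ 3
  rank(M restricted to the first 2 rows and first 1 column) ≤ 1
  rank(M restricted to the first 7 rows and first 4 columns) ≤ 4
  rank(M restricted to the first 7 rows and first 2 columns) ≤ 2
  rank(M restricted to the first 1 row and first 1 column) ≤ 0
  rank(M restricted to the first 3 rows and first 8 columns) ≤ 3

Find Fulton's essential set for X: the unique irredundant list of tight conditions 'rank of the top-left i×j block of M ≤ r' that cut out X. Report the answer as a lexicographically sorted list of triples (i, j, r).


Recovering R(i,j) via the rank-extension bound from the 18 conditions:

  i=1: 0 | 1 | 1 | 1 | 1 | 1 | 1 | 1
  i=2: 1 | 2 | 2 | 2 | 2 | 2 | 2 | 2
  i=3: 1 | 2 | 2 | 3 | 3 | 3 | 3 | 3
  i=4: 1 | 2 | 2 | 3 | 3 | 3 | 3 | 4
  i=5: 1 | 2 | 2 | 3 | 4 | 4 | 4 | 5
  i=6: 1 | 2 | 2 | 3 | 4 | 5 | 5 | 6
  i=7: 1 | 2 | 3 | 4 | 5 | 6 | 6 | 7
  i=8: 1 | 2 | 3 | 4 | 5 | 6 | 7 | 8

second differences of R give the permutation w = (2, 1, 4, 8, 5, 6, 3, 7).

D(w) has 8 cells with 3 SE-corners; essential set:

[(1, 1, 0), (4, 7, 3), (6, 3, 2)]
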